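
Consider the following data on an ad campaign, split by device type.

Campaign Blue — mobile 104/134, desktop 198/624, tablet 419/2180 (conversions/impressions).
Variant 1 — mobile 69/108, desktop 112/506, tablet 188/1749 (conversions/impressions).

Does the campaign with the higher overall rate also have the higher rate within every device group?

Mobile: Campaign Blue 104/134 = 77.6%, Variant 1 69/108 = 63.9% → Campaign Blue
Desktop: Campaign Blue 198/624 = 31.7%, Variant 1 112/506 = 22.1% → Campaign Blue
Tablet: Campaign Blue 419/2180 = 19.2%, Variant 1 188/1749 = 10.7% → Campaign Blue
Overall: Campaign Blue 721/2938 = 24.5%, Variant 1 369/2363 = 15.6% → Campaign Blue
Campaign Blue wins overall and in every device group — no reversal.

Yes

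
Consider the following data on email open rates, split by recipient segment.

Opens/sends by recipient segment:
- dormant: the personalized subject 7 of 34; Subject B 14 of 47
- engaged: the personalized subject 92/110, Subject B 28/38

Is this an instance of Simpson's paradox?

No

Dormant: the personalized subject 7/34 = 20.6%, Subject B 14/47 = 29.8% → Subject B
Engaged: the personalized subject 92/110 = 83.6%, Subject B 28/38 = 73.7% → the personalized subject
Overall: the personalized subject 99/144 = 68.8%, Subject B 42/85 = 49.4% → the personalized subject
Neither sweeps: the personalized subject wins 1 of 2 groups, Subject B wins 1. The personalized subject wins overall but not every group — no Simpson reversal.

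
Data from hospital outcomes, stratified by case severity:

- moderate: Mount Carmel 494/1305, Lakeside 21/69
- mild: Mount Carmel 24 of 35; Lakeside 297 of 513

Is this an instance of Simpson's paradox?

Yes

Moderate: Mount Carmel 494/1305 = 37.9%, Lakeside 21/69 = 30.4% → Mount Carmel
Mild: Mount Carmel 24/35 = 68.6%, Lakeside 297/513 = 57.9% → Mount Carmel
Overall: Mount Carmel 518/1340 = 38.7%, Lakeside 318/582 = 54.6% → Lakeside
Mount Carmel wins each case group but Lakeside wins overall — the comparison reverses. Mount Carmel's patients skew toward moderate, which has a lower base rate.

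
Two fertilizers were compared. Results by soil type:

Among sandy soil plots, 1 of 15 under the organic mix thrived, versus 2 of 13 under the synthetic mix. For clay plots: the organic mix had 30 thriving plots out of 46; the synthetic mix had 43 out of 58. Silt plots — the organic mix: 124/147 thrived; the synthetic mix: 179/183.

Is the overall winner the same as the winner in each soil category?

Yes

Sandy soil: the organic mix 1/15 = 6.7%, the synthetic mix 2/13 = 15.4% → the synthetic mix
Clay: the organic mix 30/46 = 65.2%, the synthetic mix 43/58 = 74.1% → the synthetic mix
Silt: the organic mix 124/147 = 84.4%, the synthetic mix 179/183 = 97.8% → the synthetic mix
Overall: the organic mix 155/208 = 74.5%, the synthetic mix 224/254 = 88.2% → the synthetic mix
The synthetic mix wins overall and in every soil group — no reversal.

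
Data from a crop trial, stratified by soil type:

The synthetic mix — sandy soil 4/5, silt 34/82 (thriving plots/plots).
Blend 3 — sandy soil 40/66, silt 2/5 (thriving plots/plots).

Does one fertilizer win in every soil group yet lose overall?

Yes

Sandy soil: the synthetic mix 4/5 = 80.0%, Blend 3 40/66 = 60.6% → the synthetic mix
Silt: the synthetic mix 34/82 = 41.5%, Blend 3 2/5 = 40.0% → the synthetic mix
Overall: the synthetic mix 38/87 = 43.7%, Blend 3 42/71 = 59.2% → Blend 3
The synthetic mix wins each soil group but Blend 3 wins overall — the comparison reverses. The synthetic mix's plots skew toward silt, which has a lower base rate.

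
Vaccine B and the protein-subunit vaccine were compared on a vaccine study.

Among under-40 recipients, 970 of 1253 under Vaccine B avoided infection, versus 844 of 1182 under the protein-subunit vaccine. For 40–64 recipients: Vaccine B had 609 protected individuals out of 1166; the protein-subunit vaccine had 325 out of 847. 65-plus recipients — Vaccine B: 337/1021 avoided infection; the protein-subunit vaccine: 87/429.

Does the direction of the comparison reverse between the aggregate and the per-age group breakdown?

No

Under-40: Vaccine B 970/1253 = 77.4%, the protein-subunit vaccine 844/1182 = 71.4% → Vaccine B
40–64: Vaccine B 609/1166 = 52.2%, the protein-subunit vaccine 325/847 = 38.4% → Vaccine B
65-plus: Vaccine B 337/1021 = 33.0%, the protein-subunit vaccine 87/429 = 20.3% → Vaccine B
Overall: Vaccine B 1916/3440 = 55.7%, the protein-subunit vaccine 1256/2458 = 51.1% → Vaccine B
Vaccine B wins overall and in every age group — no reversal.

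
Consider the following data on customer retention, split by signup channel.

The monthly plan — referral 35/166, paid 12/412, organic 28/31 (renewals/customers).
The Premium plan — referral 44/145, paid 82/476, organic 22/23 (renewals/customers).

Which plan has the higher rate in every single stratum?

Referral: the monthly plan 35/166 = 21.1%, the Premium plan 44/145 = 30.3% → the Premium plan
Paid: the monthly plan 12/412 = 2.9%, the Premium plan 82/476 = 17.2% → the Premium plan
Organic: the monthly plan 28/31 = 90.3%, the Premium plan 22/23 = 95.7% → the Premium plan
The Premium plan has the higher rate in all 3 groups.

the Premium plan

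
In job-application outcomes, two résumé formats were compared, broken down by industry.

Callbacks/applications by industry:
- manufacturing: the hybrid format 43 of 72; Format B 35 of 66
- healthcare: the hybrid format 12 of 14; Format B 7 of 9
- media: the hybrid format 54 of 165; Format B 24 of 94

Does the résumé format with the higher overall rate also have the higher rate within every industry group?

Manufacturing: the hybrid format 43/72 = 59.7%, Format B 35/66 = 53.0% → the hybrid format
Healthcare: the hybrid format 12/14 = 85.7%, Format B 7/9 = 77.8% → the hybrid format
Media: the hybrid format 54/165 = 32.7%, Format B 24/94 = 25.5% → the hybrid format
Overall: the hybrid format 109/251 = 43.4%, Format B 66/169 = 39.1% → the hybrid format
The hybrid format wins overall and in every industry group — no reversal.

Yes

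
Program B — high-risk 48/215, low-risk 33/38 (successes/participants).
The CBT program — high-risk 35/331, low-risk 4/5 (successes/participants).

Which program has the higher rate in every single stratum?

Program B

High-risk: Program B 48/215 = 22.3%, the CBT program 35/331 = 10.6% → Program B
Low-risk: Program B 33/38 = 86.8%, the CBT program 4/5 = 80.0% → Program B
Program B has the higher rate in both groups.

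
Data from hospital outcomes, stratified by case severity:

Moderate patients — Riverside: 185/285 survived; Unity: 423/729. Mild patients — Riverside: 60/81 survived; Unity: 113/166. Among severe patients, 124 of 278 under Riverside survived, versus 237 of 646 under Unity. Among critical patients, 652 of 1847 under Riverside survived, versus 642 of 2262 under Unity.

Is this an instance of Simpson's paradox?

Moderate: Riverside 185/285 = 64.9%, Unity 423/729 = 58.0% → Riverside
Mild: Riverside 60/81 = 74.1%, Unity 113/166 = 68.1% → Riverside
Severe: Riverside 124/278 = 44.6%, Unity 237/646 = 36.7% → Riverside
Critical: Riverside 652/1847 = 35.3%, Unity 642/2262 = 28.4% → Riverside
Overall: Riverside 1021/2491 = 41.0%, Unity 1415/3803 = 37.2% → Riverside
Riverside wins overall and in every case group — no reversal.

No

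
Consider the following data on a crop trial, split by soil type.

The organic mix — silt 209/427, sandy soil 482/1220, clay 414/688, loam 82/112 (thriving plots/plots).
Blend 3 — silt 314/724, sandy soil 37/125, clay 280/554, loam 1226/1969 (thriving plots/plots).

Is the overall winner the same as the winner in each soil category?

Silt: the organic mix 209/427 = 48.9%, Blend 3 314/724 = 43.4% → the organic mix
Sandy soil: the organic mix 482/1220 = 39.5%, Blend 3 37/125 = 29.6% → the organic mix
Clay: the organic mix 414/688 = 60.2%, Blend 3 280/554 = 50.5% → the organic mix
Loam: the organic mix 82/112 = 73.2%, Blend 3 1226/1969 = 62.3% → the organic mix
Overall: the organic mix 1187/2447 = 48.5%, Blend 3 1857/3372 = 55.1% → Blend 3
The organic mix wins each soil group but Blend 3 wins overall — the comparison reverses. The organic mix's plots skew toward sandy soil, which has a lower base rate.

No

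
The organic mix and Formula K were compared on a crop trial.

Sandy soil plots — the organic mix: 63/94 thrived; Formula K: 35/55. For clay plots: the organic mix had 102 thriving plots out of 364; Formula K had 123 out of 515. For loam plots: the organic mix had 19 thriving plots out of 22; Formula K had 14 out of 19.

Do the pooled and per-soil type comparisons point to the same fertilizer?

Yes

Sandy soil: the organic mix 63/94 = 67.0%, Formula K 35/55 = 63.6% → the organic mix
Clay: the organic mix 102/364 = 28.0%, Formula K 123/515 = 23.9% → the organic mix
Loam: the organic mix 19/22 = 86.4%, Formula K 14/19 = 73.7% → the organic mix
Overall: the organic mix 184/480 = 38.3%, Formula K 172/589 = 29.2% → the organic mix
The organic mix wins overall and in every soil group — no reversal.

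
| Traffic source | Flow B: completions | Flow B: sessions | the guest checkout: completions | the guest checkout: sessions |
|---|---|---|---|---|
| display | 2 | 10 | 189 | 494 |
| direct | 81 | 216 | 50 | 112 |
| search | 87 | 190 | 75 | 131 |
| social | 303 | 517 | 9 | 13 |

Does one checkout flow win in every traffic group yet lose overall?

Display: Flow B 2/10 = 20.0%, the guest checkout 189/494 = 38.3% → the guest checkout
Direct: Flow B 81/216 = 37.5%, the guest checkout 50/112 = 44.6% → the guest checkout
Search: Flow B 87/190 = 45.8%, the guest checkout 75/131 = 57.3% → the guest checkout
Social: Flow B 303/517 = 58.6%, the guest checkout 9/13 = 69.2% → the guest checkout
Overall: Flow B 473/933 = 50.7%, the guest checkout 323/750 = 43.1% → Flow B
The guest checkout wins each traffic group but Flow B wins overall — the comparison reverses. The guest checkout's sessions skew toward display, which has a lower base rate.

Yes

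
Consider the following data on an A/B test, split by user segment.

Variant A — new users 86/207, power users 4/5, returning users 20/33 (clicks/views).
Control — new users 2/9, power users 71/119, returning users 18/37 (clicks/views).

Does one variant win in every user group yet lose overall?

Yes

New users: Variant A 86/207 = 41.5%, Control 2/9 = 22.2% → Variant A
Power users: Variant A 4/5 = 80.0%, Control 71/119 = 59.7% → Variant A
Returning users: Variant A 20/33 = 60.6%, Control 18/37 = 48.6% → Variant A
Overall: Variant A 110/245 = 44.9%, Control 91/165 = 55.2% → Control
Variant A wins each user group but Control wins overall — the comparison reverses. Variant A's views skew toward new users, which has a lower base rate.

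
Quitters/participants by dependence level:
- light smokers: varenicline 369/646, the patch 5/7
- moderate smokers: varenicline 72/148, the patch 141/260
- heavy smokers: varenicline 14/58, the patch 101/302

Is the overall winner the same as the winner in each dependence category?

No

Light smokers: varenicline 369/646 = 57.1%, the patch 5/7 = 71.4% → the patch
Moderate smokers: varenicline 72/148 = 48.6%, the patch 141/260 = 54.2% → the patch
Heavy smokers: varenicline 14/58 = 24.1%, the patch 101/302 = 33.4% → the patch
Overall: varenicline 455/852 = 53.4%, the patch 247/569 = 43.4% → varenicline
The patch wins each dependence group but varenicline wins overall — the comparison reverses. The patch's participants skew toward heavy smokers, which has a lower base rate.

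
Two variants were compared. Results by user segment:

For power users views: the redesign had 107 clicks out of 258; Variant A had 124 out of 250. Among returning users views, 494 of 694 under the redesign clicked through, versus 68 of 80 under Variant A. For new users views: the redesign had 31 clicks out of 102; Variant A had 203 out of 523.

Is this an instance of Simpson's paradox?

Yes

Power users: the redesign 107/258 = 41.5%, Variant A 124/250 = 49.6% → Variant A
Returning users: the redesign 494/694 = 71.2%, Variant A 68/80 = 85.0% → Variant A
New users: the redesign 31/102 = 30.4%, Variant A 203/523 = 38.8% → Variant A
Overall: the redesign 632/1054 = 60.0%, Variant A 395/853 = 46.3% → the redesign
Variant A wins each user group but the redesign wins overall — the comparison reverses. Variant A's views skew toward new users, which has a lower base rate.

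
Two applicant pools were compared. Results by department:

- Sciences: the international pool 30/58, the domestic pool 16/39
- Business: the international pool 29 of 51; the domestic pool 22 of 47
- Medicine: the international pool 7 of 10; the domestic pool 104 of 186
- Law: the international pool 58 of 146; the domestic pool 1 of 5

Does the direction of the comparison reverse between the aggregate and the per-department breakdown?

Yes

Sciences: the international pool 30/58 = 51.7%, the domestic pool 16/39 = 41.0% → the international pool
Business: the international pool 29/51 = 56.9%, the domestic pool 22/47 = 46.8% → the international pool
Medicine: the international pool 7/10 = 70.0%, the domestic pool 104/186 = 55.9% → the international pool
Law: the international pool 58/146 = 39.7%, the domestic pool 1/5 = 20.0% → the international pool
Overall: the international pool 124/265 = 46.8%, the domestic pool 143/277 = 51.6% → the domestic pool
The international pool wins each department group but the domestic pool wins overall — the comparison reverses. The international pool's applicants skew toward Law, which has a lower base rate.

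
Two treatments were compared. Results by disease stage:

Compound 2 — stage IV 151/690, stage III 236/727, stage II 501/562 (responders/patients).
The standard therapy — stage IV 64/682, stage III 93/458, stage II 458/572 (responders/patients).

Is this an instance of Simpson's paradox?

No

Stage IV: Compound 2 151/690 = 21.9%, the standard therapy 64/682 = 9.4% → Compound 2
Stage III: Compound 2 236/727 = 32.5%, the standard therapy 93/458 = 20.3% → Compound 2
Stage II: Compound 2 501/562 = 89.1%, the standard therapy 458/572 = 80.1% → Compound 2
Overall: Compound 2 888/1979 = 44.9%, the standard therapy 615/1712 = 35.9% → Compound 2
Compound 2 wins overall and in every disease group — no reversal.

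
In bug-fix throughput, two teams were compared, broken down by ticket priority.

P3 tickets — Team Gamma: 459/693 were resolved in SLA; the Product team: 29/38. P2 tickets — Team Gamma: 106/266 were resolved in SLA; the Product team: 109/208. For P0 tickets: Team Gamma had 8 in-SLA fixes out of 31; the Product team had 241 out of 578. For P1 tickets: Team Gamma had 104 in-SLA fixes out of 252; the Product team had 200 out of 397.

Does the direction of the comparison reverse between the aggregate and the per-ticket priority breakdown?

P3: Team Gamma 459/693 = 66.2%, the Product team 29/38 = 76.3% → the Product team
P2: Team Gamma 106/266 = 39.8%, the Product team 109/208 = 52.4% → the Product team
P0: Team Gamma 8/31 = 25.8%, the Product team 241/578 = 41.7% → the Product team
P1: Team Gamma 104/252 = 41.3%, the Product team 200/397 = 50.4% → the Product team
Overall: Team Gamma 677/1242 = 54.5%, the Product team 579/1221 = 47.4% → Team Gamma
The Product team wins each ticket group but Team Gamma wins overall — the comparison reverses. The Product team's tickets skew toward P0, which has a lower base rate.

Yes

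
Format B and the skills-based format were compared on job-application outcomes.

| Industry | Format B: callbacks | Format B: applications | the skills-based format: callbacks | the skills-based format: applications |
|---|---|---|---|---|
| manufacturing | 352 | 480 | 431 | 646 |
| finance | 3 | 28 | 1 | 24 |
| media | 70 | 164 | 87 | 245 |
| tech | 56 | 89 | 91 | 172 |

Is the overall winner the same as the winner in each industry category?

Manufacturing: Format B 352/480 = 73.3%, the skills-based format 431/646 = 66.7% → Format B
Finance: Format B 3/28 = 10.7%, the skills-based format 1/24 = 4.2% → Format B
Media: Format B 70/164 = 42.7%, the skills-based format 87/245 = 35.5% → Format B
Tech: Format B 56/89 = 62.9%, the skills-based format 91/172 = 52.9% → Format B
Overall: Format B 481/761 = 63.2%, the skills-based format 610/1087 = 56.1% → Format B
Format B wins overall and in every industry group — no reversal.

Yes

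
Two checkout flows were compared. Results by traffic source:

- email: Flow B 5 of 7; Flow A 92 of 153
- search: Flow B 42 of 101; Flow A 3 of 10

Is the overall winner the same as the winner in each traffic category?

No

Email: Flow B 5/7 = 71.4%, Flow A 92/153 = 60.1% → Flow B
Search: Flow B 42/101 = 41.6%, Flow A 3/10 = 30.0% → Flow B
Overall: Flow B 47/108 = 43.5%, Flow A 95/163 = 58.3% → Flow A
Flow B wins each traffic group but Flow A wins overall — the comparison reverses. Flow B's sessions skew toward search, which has a lower base rate.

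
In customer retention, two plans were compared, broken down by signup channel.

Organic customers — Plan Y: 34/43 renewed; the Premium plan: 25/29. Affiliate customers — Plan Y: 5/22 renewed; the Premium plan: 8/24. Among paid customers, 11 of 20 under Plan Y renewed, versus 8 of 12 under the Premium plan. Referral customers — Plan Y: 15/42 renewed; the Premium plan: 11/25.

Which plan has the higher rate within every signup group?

the Premium plan

Organic: Plan Y 34/43 = 79.1%, the Premium plan 25/29 = 86.2% → the Premium plan
Affiliate: Plan Y 5/22 = 22.7%, the Premium plan 8/24 = 33.3% → the Premium plan
Paid: Plan Y 11/20 = 55.0%, the Premium plan 8/12 = 66.7% → the Premium plan
Referral: Plan Y 15/42 = 35.7%, the Premium plan 11/25 = 44.0% → the Premium plan
The Premium plan has the higher rate in all 4 groups.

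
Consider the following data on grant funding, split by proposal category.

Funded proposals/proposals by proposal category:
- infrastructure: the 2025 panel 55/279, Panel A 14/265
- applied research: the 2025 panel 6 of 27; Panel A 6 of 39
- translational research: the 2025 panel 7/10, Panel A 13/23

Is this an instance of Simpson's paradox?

Infrastructure: the 2025 panel 55/279 = 19.7%, Panel A 14/265 = 5.3% → the 2025 panel
Applied research: the 2025 panel 6/27 = 22.2%, Panel A 6/39 = 15.4% → the 2025 panel
Translational research: the 2025 panel 7/10 = 70.0%, Panel A 13/23 = 56.5% → the 2025 panel
Overall: the 2025 panel 68/316 = 21.5%, Panel A 33/327 = 10.1% → the 2025 panel
The 2025 panel wins overall and in every proposal group — no reversal.

No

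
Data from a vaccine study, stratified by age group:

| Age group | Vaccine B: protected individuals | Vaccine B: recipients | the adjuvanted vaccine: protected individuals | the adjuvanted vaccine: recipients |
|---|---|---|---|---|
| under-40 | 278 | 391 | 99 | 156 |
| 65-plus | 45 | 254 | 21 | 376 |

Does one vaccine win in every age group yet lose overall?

No

Under-40: Vaccine B 278/391 = 71.1%, the adjuvanted vaccine 99/156 = 63.5% → Vaccine B
65-plus: Vaccine B 45/254 = 17.7%, the adjuvanted vaccine 21/376 = 5.6% → Vaccine B
Overall: Vaccine B 323/645 = 50.1%, the adjuvanted vaccine 120/532 = 22.6% → Vaccine B
Vaccine B wins overall and in every age group — no reversal.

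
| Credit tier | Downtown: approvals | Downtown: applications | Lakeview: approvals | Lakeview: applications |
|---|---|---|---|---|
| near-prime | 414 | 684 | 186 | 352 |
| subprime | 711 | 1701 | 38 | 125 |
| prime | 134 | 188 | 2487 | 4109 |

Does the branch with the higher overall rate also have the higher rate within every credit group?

Near-prime: Downtown 414/684 = 60.5%, Lakeview 186/352 = 52.8% → Downtown
Subprime: Downtown 711/1701 = 41.8%, Lakeview 38/125 = 30.4% → Downtown
Prime: Downtown 134/188 = 71.3%, Lakeview 2487/4109 = 60.5% → Downtown
Overall: Downtown 1259/2573 = 48.9%, Lakeview 2711/4586 = 59.1% → Lakeview
Downtown wins each credit group but Lakeview wins overall — the comparison reverses. Downtown's applications skew toward subprime, which has a lower base rate.

No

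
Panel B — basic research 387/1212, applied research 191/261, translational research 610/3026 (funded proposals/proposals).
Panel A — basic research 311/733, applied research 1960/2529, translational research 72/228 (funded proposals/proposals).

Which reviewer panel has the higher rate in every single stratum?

Basic research: Panel B 387/1212 = 31.9%, Panel A 311/733 = 42.4% → Panel A
Applied research: Panel B 191/261 = 73.2%, Panel A 1960/2529 = 77.5% → Panel A
Translational research: Panel B 610/3026 = 20.2%, Panel A 72/228 = 31.6% → Panel A
Panel A has the higher rate in all 3 groups.

Panel A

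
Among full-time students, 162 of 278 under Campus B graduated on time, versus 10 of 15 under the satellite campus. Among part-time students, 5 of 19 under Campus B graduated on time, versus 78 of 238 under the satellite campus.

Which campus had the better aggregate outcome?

Full-time: Campus B 162/278 = 58.3%, the satellite campus 10/15 = 66.7% → the satellite campus
Part-time: Campus B 5/19 = 26.3%, the satellite campus 78/238 = 32.8% → the satellite campus
Overall: Campus B 167/297 = 56.2%, the satellite campus 88/253 = 34.8% → Campus B
(The satellite campus wins every enrollment group but Campus B wins overall — the satellite campus's students skew toward the low-rate part-time group.)

Campus B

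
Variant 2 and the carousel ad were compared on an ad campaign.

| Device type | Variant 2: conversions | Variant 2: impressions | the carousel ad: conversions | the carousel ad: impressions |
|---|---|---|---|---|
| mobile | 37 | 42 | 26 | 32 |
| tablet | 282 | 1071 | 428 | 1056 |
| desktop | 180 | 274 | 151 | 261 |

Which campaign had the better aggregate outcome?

the carousel ad

Mobile: Variant 2 37/42 = 88.1%, the carousel ad 26/32 = 81.2% → Variant 2
Tablet: Variant 2 282/1071 = 26.3%, the carousel ad 428/1056 = 40.5% → the carousel ad
Desktop: Variant 2 180/274 = 65.7%, the carousel ad 151/261 = 57.9% → Variant 2
Overall: Variant 2 499/1387 = 36.0%, the carousel ad 605/1349 = 44.8% → the carousel ad
(Neither sweeps every device group, but the carousel ad has the higher pooled rate.)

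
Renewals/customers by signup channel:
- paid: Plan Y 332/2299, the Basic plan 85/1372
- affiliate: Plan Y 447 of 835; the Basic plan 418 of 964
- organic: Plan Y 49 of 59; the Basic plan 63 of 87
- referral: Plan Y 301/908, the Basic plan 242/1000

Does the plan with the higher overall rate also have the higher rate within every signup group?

Paid: Plan Y 332/2299 = 14.4%, the Basic plan 85/1372 = 6.2% → Plan Y
Affiliate: Plan Y 447/835 = 53.5%, the Basic plan 418/964 = 43.4% → Plan Y
Organic: Plan Y 49/59 = 83.1%, the Basic plan 63/87 = 72.4% → Plan Y
Referral: Plan Y 301/908 = 33.1%, the Basic plan 242/1000 = 24.2% → Plan Y
Overall: Plan Y 1129/4101 = 27.5%, the Basic plan 808/3423 = 23.6% → Plan Y
Plan Y wins overall and in every signup group — no reversal.

Yes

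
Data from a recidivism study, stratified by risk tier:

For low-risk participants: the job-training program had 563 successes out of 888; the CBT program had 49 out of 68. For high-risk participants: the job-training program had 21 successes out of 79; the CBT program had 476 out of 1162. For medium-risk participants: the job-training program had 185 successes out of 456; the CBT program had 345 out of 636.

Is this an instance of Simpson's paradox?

Yes

Low-risk: the job-training program 563/888 = 63.4%, the CBT program 49/68 = 72.1% → the CBT program
High-risk: the job-training program 21/79 = 26.6%, the CBT program 476/1162 = 41.0% → the CBT program
Medium-risk: the job-training program 185/456 = 40.6%, the CBT program 345/636 = 54.2% → the CBT program
Overall: the job-training program 769/1423 = 54.0%, the CBT program 870/1866 = 46.6% → the job-training program
The CBT program wins each risk group but the job-training program wins overall — the comparison reverses. The CBT program's participants skew toward high-risk, which has a lower base rate.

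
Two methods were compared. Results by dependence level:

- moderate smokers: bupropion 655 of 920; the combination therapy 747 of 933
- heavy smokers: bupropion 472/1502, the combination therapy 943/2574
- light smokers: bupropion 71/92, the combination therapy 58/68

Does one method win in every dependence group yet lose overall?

Moderate smokers: bupropion 655/920 = 71.2%, the combination therapy 747/933 = 80.1% → the combination therapy
Heavy smokers: bupropion 472/1502 = 31.4%, the combination therapy 943/2574 = 36.6% → the combination therapy
Light smokers: bupropion 71/92 = 77.2%, the combination therapy 58/68 = 85.3% → the combination therapy
Overall: bupropion 1198/2514 = 47.7%, the combination therapy 1748/3575 = 48.9% → the combination therapy
The combination therapy wins overall and in every dependence group — no reversal.

No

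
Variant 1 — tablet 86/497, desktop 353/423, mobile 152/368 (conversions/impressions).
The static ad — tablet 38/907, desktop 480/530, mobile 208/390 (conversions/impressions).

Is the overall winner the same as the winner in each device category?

No

Tablet: Variant 1 86/497 = 17.3%, the static ad 38/907 = 4.2% → Variant 1
Desktop: Variant 1 353/423 = 83.5%, the static ad 480/530 = 90.6% → the static ad
Mobile: Variant 1 152/368 = 41.3%, the static ad 208/390 = 53.3% → the static ad
Overall: Variant 1 591/1288 = 45.9%, the static ad 726/1827 = 39.7% → Variant 1
Neither sweeps: Variant 1 wins 1 of 3 groups, the static ad wins 2. Variant 1 wins overall but not every group — no Simpson reversal.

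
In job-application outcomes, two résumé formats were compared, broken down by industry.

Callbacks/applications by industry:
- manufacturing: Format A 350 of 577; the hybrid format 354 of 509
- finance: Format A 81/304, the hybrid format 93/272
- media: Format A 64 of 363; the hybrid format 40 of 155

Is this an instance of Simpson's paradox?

No

Manufacturing: Format A 350/577 = 60.7%, the hybrid format 354/509 = 69.5% → the hybrid format
Finance: Format A 81/304 = 26.6%, the hybrid format 93/272 = 34.2% → the hybrid format
Media: Format A 64/363 = 17.6%, the hybrid format 40/155 = 25.8% → the hybrid format
Overall: Format A 495/1244 = 39.8%, the hybrid format 487/936 = 52.0% → the hybrid format
The hybrid format wins overall and in every industry group — no reversal.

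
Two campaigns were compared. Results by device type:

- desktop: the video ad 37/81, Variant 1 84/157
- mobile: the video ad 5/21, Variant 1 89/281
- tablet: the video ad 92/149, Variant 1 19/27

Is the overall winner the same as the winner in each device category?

Desktop: the video ad 37/81 = 45.7%, Variant 1 84/157 = 53.5% → Variant 1
Mobile: the video ad 5/21 = 23.8%, Variant 1 89/281 = 31.7% → Variant 1
Tablet: the video ad 92/149 = 61.7%, Variant 1 19/27 = 70.4% → Variant 1
Overall: the video ad 134/251 = 53.4%, Variant 1 192/465 = 41.3% → the video ad
Variant 1 wins each device group but the video ad wins overall — the comparison reverses. Variant 1's impressions skew toward mobile, which has a lower base rate.

No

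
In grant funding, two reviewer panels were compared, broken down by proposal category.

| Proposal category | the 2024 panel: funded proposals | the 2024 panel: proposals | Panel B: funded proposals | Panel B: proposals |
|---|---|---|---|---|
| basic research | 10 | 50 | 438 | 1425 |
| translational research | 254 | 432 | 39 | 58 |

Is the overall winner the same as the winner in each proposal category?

No

Basic research: the 2024 panel 10/50 = 20.0%, Panel B 438/1425 = 30.7% → Panel B
Translational research: the 2024 panel 254/432 = 58.8%, Panel B 39/58 = 67.2% → Panel B
Overall: the 2024 panel 264/482 = 54.8%, Panel B 477/1483 = 32.2% → the 2024 panel
Panel B wins each proposal group but the 2024 panel wins overall — the comparison reverses. Panel B's proposals skew toward basic research, which has a lower base rate.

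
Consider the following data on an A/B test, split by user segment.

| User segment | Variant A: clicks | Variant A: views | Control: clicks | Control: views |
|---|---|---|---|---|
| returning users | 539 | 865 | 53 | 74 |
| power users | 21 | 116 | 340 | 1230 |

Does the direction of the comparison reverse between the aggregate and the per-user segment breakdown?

Yes

Returning users: Variant A 539/865 = 62.3%, Control 53/74 = 71.6% → Control
Power users: Variant A 21/116 = 18.1%, Control 340/1230 = 27.6% → Control
Overall: Variant A 560/981 = 57.1%, Control 393/1304 = 30.1% → Variant A
Control wins each user group but Variant A wins overall — the comparison reverses. Control's views skew toward power users, which has a lower base rate.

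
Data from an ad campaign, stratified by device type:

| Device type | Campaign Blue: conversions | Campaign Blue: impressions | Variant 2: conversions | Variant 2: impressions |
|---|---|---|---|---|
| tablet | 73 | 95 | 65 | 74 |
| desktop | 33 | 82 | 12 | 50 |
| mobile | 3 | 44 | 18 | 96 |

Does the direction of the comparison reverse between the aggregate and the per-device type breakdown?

No

Tablet: Campaign Blue 73/95 = 76.8%, Variant 2 65/74 = 87.8% → Variant 2
Desktop: Campaign Blue 33/82 = 40.2%, Variant 2 12/50 = 24.0% → Campaign Blue
Mobile: Campaign Blue 3/44 = 6.8%, Variant 2 18/96 = 18.8% → Variant 2
Overall: Campaign Blue 109/221 = 49.3%, Variant 2 95/220 = 43.2% → Campaign Blue
Neither sweeps: Campaign Blue wins 1 of 3 groups, Variant 2 wins 2. Campaign Blue wins overall but not every group — no Simpson reversal.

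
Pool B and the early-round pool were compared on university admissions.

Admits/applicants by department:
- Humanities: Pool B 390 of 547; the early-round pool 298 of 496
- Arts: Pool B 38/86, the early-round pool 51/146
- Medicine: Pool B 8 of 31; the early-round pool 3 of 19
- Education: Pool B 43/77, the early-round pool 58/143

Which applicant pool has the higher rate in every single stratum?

Humanities: Pool B 390/547 = 71.3%, the early-round pool 298/496 = 60.1% → Pool B
Arts: Pool B 38/86 = 44.2%, the early-round pool 51/146 = 34.9% → Pool B
Medicine: Pool B 8/31 = 25.8%, the early-round pool 3/19 = 15.8% → Pool B
Education: Pool B 43/77 = 55.8%, the early-round pool 58/143 = 40.6% → Pool B
Pool B has the higher rate in all 4 groups.

Pool B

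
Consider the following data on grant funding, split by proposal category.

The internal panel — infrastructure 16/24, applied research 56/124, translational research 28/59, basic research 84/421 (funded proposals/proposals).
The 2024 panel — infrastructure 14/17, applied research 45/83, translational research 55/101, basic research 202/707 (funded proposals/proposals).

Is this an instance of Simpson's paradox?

Infrastructure: the internal panel 16/24 = 66.7%, the 2024 panel 14/17 = 82.4% → the 2024 panel
Applied research: the internal panel 56/124 = 45.2%, the 2024 panel 45/83 = 54.2% → the 2024 panel
Translational research: the internal panel 28/59 = 47.5%, the 2024 panel 55/101 = 54.5% → the 2024 panel
Basic research: the internal panel 84/421 = 20.0%, the 2024 panel 202/707 = 28.6% → the 2024 panel
Overall: the internal panel 184/628 = 29.3%, the 2024 panel 316/908 = 34.8% → the 2024 panel
The 2024 panel wins overall and in every proposal group — no reversal.

No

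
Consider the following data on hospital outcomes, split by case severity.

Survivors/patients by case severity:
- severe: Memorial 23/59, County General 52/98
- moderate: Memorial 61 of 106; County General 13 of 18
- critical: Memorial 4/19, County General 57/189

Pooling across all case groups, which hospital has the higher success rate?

Memorial

Severe: Memorial 23/59 = 39.0%, County General 52/98 = 53.1% → County General
Moderate: Memorial 61/106 = 57.5%, County General 13/18 = 72.2% → County General
Critical: Memorial 4/19 = 21.1%, County General 57/189 = 30.2% → County General
Overall: Memorial 88/184 = 47.8%, County General 122/305 = 40.0% → Memorial
(County General wins every case group but Memorial wins overall — County General's patients skew toward the low-rate critical group.)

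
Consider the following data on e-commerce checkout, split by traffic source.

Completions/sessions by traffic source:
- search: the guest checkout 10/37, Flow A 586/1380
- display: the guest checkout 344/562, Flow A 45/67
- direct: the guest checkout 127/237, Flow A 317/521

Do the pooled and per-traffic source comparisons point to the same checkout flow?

Search: the guest checkout 10/37 = 27.0%, Flow A 586/1380 = 42.5% → Flow A
Display: the guest checkout 344/562 = 61.2%, Flow A 45/67 = 67.2% → Flow A
Direct: the guest checkout 127/237 = 53.6%, Flow A 317/521 = 60.8% → Flow A
Overall: the guest checkout 481/836 = 57.5%, Flow A 948/1968 = 48.2% → the guest checkout
Flow A wins each traffic group but the guest checkout wins overall — the comparison reverses. Flow A's sessions skew toward search, which has a lower base rate.

No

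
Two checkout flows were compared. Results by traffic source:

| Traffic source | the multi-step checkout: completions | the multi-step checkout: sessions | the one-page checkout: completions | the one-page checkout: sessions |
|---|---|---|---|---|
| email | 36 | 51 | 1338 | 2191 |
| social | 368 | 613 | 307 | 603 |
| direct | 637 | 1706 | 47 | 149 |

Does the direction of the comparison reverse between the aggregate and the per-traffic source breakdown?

Yes

Email: the multi-step checkout 36/51 = 70.6%, the one-page checkout 1338/2191 = 61.1% → the multi-step checkout
Social: the multi-step checkout 368/613 = 60.0%, the one-page checkout 307/603 = 50.9% → the multi-step checkout
Direct: the multi-step checkout 637/1706 = 37.3%, the one-page checkout 47/149 = 31.5% → the multi-step checkout
Overall: the multi-step checkout 1041/2370 = 43.9%, the one-page checkout 1692/2943 = 57.5% → the one-page checkout
The multi-step checkout wins each traffic group but the one-page checkout wins overall — the comparison reverses. The multi-step checkout's sessions skew toward direct, which has a lower base rate.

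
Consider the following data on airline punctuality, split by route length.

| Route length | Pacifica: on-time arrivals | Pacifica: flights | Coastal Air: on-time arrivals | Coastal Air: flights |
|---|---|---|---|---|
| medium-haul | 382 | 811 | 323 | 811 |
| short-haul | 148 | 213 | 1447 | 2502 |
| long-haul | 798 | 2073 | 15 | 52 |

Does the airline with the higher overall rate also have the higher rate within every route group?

No

Medium-haul: Pacifica 382/811 = 47.1%, Coastal Air 323/811 = 39.8% → Pacifica
Short-haul: Pacifica 148/213 = 69.5%, Coastal Air 1447/2502 = 57.8% → Pacifica
Long-haul: Pacifica 798/2073 = 38.5%, Coastal Air 15/52 = 28.8% → Pacifica
Overall: Pacifica 1328/3097 = 42.9%, Coastal Air 1785/3365 = 53.0% → Coastal Air
Pacifica wins each route group but Coastal Air wins overall — the comparison reverses. Pacifica's flights skew toward long-haul, which has a lower base rate.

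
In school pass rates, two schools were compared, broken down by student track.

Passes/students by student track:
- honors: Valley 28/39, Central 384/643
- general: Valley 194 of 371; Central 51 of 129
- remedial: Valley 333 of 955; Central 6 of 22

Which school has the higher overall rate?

Honors: Valley 28/39 = 71.8%, Central 384/643 = 59.7% → Valley
General: Valley 194/371 = 52.3%, Central 51/129 = 39.5% → Valley
Remedial: Valley 333/955 = 34.9%, Central 6/22 = 27.3% → Valley
Overall: Valley 555/1365 = 40.7%, Central 441/794 = 55.5% → Central
(Valley wins every student group but Central wins overall — Valley's students skew toward the low-rate remedial group.)

Central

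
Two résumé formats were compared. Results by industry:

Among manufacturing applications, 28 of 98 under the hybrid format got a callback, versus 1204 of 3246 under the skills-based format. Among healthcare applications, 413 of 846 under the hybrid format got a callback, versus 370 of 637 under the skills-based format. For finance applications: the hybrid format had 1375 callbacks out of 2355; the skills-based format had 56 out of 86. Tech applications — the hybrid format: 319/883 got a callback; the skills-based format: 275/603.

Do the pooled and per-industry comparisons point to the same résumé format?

Manufacturing: the hybrid format 28/98 = 28.6%, the skills-based format 1204/3246 = 37.1% → the skills-based format
Healthcare: the hybrid format 413/846 = 48.8%, the skills-based format 370/637 = 58.1% → the skills-based format
Finance: the hybrid format 1375/2355 = 58.4%, the skills-based format 56/86 = 65.1% → the skills-based format
Tech: the hybrid format 319/883 = 36.1%, the skills-based format 275/603 = 45.6% → the skills-based format
Overall: the hybrid format 2135/4182 = 51.1%, the skills-based format 1905/4572 = 41.7% → the hybrid format
The skills-based format wins each industry group but the hybrid format wins overall — the comparison reverses. The skills-based format's applications skew toward manufacturing, which has a lower base rate.

No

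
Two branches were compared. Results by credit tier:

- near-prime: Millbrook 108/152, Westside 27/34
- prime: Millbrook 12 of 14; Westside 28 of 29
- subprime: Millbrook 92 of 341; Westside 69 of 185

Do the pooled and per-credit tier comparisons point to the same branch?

Yes

Near-prime: Millbrook 108/152 = 71.1%, Westside 27/34 = 79.4% → Westside
Prime: Millbrook 12/14 = 85.7%, Westside 28/29 = 96.6% → Westside
Subprime: Millbrook 92/341 = 27.0%, Westside 69/185 = 37.3% → Westside
Overall: Millbrook 212/507 = 41.8%, Westside 124/248 = 50.0% → Westside
Westside wins overall and in every credit group — no reversal.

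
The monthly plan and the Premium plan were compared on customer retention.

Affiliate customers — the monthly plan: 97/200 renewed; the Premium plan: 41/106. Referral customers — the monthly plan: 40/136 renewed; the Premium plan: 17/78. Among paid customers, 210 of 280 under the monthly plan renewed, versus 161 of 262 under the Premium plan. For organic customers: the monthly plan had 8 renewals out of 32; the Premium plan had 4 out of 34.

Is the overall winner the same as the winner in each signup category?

Yes

Affiliate: the monthly plan 97/200 = 48.5%, the Premium plan 41/106 = 38.7% → the monthly plan
Referral: the monthly plan 40/136 = 29.4%, the Premium plan 17/78 = 21.8% → the monthly plan
Paid: the monthly plan 210/280 = 75.0%, the Premium plan 161/262 = 61.5% → the monthly plan
Organic: the monthly plan 8/32 = 25.0%, the Premium plan 4/34 = 11.8% → the monthly plan
Overall: the monthly plan 355/648 = 54.8%, the Premium plan 223/480 = 46.5% → the monthly plan
The monthly plan wins overall and in every signup group — no reversal.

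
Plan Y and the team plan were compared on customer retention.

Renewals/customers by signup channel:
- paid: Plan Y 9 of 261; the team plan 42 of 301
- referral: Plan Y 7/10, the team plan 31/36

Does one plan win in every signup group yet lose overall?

No

Paid: Plan Y 9/261 = 3.4%, the team plan 42/301 = 14.0% → the team plan
Referral: Plan Y 7/10 = 70.0%, the team plan 31/36 = 86.1% → the team plan
Overall: Plan Y 16/271 = 5.9%, the team plan 73/337 = 21.7% → the team plan
The team plan wins overall and in every signup group — no reversal.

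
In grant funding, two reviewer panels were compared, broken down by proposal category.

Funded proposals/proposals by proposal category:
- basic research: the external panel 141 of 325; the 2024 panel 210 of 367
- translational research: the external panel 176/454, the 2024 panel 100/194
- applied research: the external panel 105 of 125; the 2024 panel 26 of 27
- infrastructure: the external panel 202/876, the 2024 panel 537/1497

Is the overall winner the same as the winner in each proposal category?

Basic research: the external panel 141/325 = 43.4%, the 2024 panel 210/367 = 57.2% → the 2024 panel
Translational research: the external panel 176/454 = 38.8%, the 2024 panel 100/194 = 51.5% → the 2024 panel
Applied research: the external panel 105/125 = 84.0%, the 2024 panel 26/27 = 96.3% → the 2024 panel
Infrastructure: the external panel 202/876 = 23.1%, the 2024 panel 537/1497 = 35.9% → the 2024 panel
Overall: the external panel 624/1780 = 35.1%, the 2024 panel 873/2085 = 41.9% → the 2024 panel
The 2024 panel wins overall and in every proposal group — no reversal.

Yes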